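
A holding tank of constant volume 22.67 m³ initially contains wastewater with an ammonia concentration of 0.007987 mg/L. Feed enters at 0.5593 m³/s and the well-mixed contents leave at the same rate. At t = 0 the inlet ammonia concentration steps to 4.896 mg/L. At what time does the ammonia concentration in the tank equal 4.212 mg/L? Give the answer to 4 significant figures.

Species balance: V dC/dt = Q(C_in − C) ⇒ τ = V/Q = 40.5328 s.
C(t) = C_in + (C₀ − C_in) e^(−t/τ). Set C = 4.212 and solve for t:
e^(−t/τ) = (C − C_in)/(C₀ − C_in) = (4.212 − 4.896)/(0.007987 − 4.896) = 0.139934
t = −τ ln(…) = 40.5328 × 1.96658 = 79.7111 s.

79.71 s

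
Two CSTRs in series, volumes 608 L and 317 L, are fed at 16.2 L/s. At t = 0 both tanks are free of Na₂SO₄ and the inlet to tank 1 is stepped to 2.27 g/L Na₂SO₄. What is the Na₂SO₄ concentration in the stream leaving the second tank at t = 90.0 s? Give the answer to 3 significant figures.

Time constants: τᵢ = Vᵢ/Q for each well-mixed tank.
τ₁ = 608/16.2 = 37.531 s; τ₂ = 317/16.2 = 19.568 s.
Tank 1: C₁ = C_in(1 − e^(−t/τ₁)). Tank 2 (τ₁ ≠ τ₂): C₂ = C_in[1 − (τ₁ e^(−t/τ₁) − τ₂ e^(−t/τ₂))/(τ₁ − τ₂)].
At t = 90.0: e^(−t/τ₁) = 0.090897, e^(−t/τ₂) = 0.010058.
C₂ = 2.27·[1 − (37.531·0.090897 − 19.568·0.010058)/(17.963)] = 2.27·0.82104 = 1.8638 g/L.

1.86 g/L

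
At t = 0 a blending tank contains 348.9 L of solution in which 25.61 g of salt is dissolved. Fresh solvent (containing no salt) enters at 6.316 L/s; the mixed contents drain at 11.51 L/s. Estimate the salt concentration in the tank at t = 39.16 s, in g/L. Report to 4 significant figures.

Total volume: dV/dt = Q_in − Q_out = -5.19400 L/s, so V(t) = 348.9 − 5.19400 t and V(39.16) = 145.503 L.
Solute balance: dm/dt = 0 − Q_out C = −Q_out m/V(t).
Separate: dm/m = −Q_out dt/V(t) ⇒ ln(m/m₀) = −(Q_out/(Q_in−Q_out)) ln(V/V₀).
m = m₀ (V₀/V)^(Q_out/(Q_in−Q_out)) = 25.61 × (348.9/145.503)^(-2.21602) = 3.68724 g.
C = m/V = 3.68724/145.503 = 0.0253413 g/L.

0.02534 g/L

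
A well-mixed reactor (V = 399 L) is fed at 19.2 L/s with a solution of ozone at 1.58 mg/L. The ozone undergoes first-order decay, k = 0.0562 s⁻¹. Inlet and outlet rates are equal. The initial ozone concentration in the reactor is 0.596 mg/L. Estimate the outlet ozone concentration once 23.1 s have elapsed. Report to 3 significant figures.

0.717 mg/L

V dC/dt = Q(C_in − C) − k V C.
This is linear with rate a = Q/V + k = 0.10432 s⁻¹.
C_ss = Q C_in/(Q + kV) = 0.72881 mg/L; C(t) = C_ss + (C₀ − C_ss) e^(−a t).
C(23.1) = 0.72881 + (-0.13281)·e^(−0.10432·23.1) = 0.72881 + (-0.13281)·0.089833 = 0.71688 mg/L.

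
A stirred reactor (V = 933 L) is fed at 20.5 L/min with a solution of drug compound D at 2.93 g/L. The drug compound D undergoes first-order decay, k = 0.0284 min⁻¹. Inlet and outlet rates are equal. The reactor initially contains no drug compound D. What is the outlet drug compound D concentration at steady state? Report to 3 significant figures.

V dC/dt = Q(C_in − C) − k V C.
Steady state (dC/dt = 0): C_ss = Q C_in/(Q + kV) = C_in/(1 + kV/Q).
C_ss = 20.5·2.93/(20.5 + 0.0284·933) = 60.065/46.997 = 1.2781 g/L.

1.28 g/L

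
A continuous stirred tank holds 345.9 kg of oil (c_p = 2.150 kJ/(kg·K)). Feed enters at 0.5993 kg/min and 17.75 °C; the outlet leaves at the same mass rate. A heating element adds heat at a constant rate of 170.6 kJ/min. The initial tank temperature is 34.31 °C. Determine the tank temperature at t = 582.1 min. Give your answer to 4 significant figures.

107.9 °C

M c_p dT/dt = ṁ c_p (T_in − T) + Q̇.
τ = M/ṁ = 577.173 min; T_ss = T_in + Q̇/(ṁ c_p) = 17.75 + 170.6/(0.5993·2.150) = 150.153 °C.
Solution: T(t) = T_ss + (T₀ − T_ss) e^(−t/τ).
T(582.1) = 150.153 + (-115.843)·e^(−582.1/577.173) = 150.153 + (-115.843)·0.364753 = 107.899 °C.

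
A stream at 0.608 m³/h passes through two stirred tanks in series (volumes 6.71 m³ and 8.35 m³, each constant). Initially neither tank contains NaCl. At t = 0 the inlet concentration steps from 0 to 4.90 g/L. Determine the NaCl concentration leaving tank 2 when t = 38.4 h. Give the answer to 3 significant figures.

3.99 g/L

Time constants: τᵢ = Vᵢ/Q for each well-mixed tank.
τ₁ = 6.71/0.608 = 11.036 h; τ₂ = 8.35/0.608 = 13.734 h.
Solving the cascade with C₁(0)=C₂(0)=0 gives C₂(t) = C_in[1 − (τ₁ e^(−t/τ₁) − τ₂ e^(−t/τ₂))/(τ₁ − τ₂)].
At t = 38.4: e^(−t/τ₁) = 0.030824, e^(−t/τ₂) = 0.061049.
C₂ = 4.90·[1 − (11.036·0.030824 − 13.734·0.061049)/(-2.6974)] = 4.90·0.81528 = 3.9949 g/L.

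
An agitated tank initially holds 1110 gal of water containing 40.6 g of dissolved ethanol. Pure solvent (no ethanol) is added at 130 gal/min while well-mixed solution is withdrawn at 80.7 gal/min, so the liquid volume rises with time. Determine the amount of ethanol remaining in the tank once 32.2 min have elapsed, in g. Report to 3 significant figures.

9.49 g

Let m(t) be the amount of ethanol. Volume: V(t) = V₀ + (Q_in − Q_out) t = 1110 + 49.300 t; V(32.2) = 2697.5 gal.
No ethanol enters, so dm/dt = −Q_out · (m/V).
Separate: dm/m = −Q_out dt/V(t) ⇒ ln(m/m₀) = −(Q_out/(Q_in−Q_out)) ln(V/V₀).
m = m₀ (V₀/V)^(Q_out/(Q_in−Q_out)) = 40.6 × (1110/2697.5)^(1.6369) = 9.4903 g.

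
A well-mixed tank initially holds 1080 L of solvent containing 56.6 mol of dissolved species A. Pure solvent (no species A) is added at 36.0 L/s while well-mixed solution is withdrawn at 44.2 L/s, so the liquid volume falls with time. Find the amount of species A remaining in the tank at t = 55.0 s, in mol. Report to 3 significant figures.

3.07 mol

Total volume: dV/dt = Q_in − Q_out = -8.2000 L/s, so V(t) = 1080 − 8.2000 t and V(55.0) = 629.00 L.
Solute balance: dm/dt = 0 − Q_out C = −Q_out m/V(t).
Separate: dm/m = −Q_out dt/V(t) ⇒ ln(m/m₀) = −(Q_out/(Q_in−Q_out)) ln(V/V₀).
m = m₀ (V₀/V)^(Q_out/(Q_in−Q_out)) = 56.6 × (1080/629.00)^(-5.3902) = 3.0714 mol.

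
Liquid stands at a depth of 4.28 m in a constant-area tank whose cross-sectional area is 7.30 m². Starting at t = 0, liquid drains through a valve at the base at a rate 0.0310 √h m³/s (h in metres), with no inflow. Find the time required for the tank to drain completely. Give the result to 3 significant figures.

974 s

A dh/dt = −Q_out = −0.0310 √h.
∫ h^(−1/2) dh = −(0.0310/A) ∫ dt, giving 2√h = 2√h₀ − (0.0310/A) t.
Tank is empty when √h = 0: t_empty = 2A√h₀/0.0310.
t_empty = 2·7.30·√4.28/0.0310 = 14.600·2.0688/0.0310 = 974.35 s.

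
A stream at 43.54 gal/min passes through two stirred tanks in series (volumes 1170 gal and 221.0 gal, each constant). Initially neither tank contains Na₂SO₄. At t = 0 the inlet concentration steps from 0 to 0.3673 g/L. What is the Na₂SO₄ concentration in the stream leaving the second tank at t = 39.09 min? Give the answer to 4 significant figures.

0.2616 g/L

Each tank obeys Vᵢ dCᵢ/dt = Q(Cᵢ₋₁ − Cᵢ), so τᵢ = Vᵢ/Q.
τ₁ = 1170/43.54 = 26.8718 min; τ₂ = 221.0/43.54 = 5.07579 min.
Solving the cascade with C₁(0)=C₂(0)=0 gives C₂(t) = C_in[1 − (τ₁ e^(−t/τ₁) − τ₂ e^(−t/τ₂))/(τ₁ − τ₂)].
At t = 39.09: e^(−t/τ₁) = 0.233474, e^(−t/τ₂) = 0.000452257.
C₂ = 0.3673·[1 − (26.8718·0.233474 − 5.07579·0.000452257)/(21.7960)] = 0.3673·0.712260 = 0.261613 g/L.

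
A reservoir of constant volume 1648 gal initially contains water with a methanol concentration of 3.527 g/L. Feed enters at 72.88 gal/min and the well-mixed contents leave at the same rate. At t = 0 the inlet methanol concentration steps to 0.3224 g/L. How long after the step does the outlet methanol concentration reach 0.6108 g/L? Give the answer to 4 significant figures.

Unsteady species balance (constant V, well mixed): V dC/dt = Q(C_in − C), so τ = V/Q = 22.6125 min.
C(t) = C_in + (C₀ − C_in) e^(−t/τ). Set C = 0.6108 and solve for t:
e^(−t/τ) = (C − C_in)/(C₀ − C_in) = (0.6108 − 0.3224)/(3.527 − 0.3224) = 0.0899956
t = −τ ln(…) = 22.6125 × 2.40799 = 54.4508 min.

54.45 min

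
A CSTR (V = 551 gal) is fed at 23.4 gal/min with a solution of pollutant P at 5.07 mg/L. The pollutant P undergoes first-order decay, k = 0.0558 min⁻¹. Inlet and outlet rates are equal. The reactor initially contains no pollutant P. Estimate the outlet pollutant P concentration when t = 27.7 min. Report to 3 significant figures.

Accumulation = in − out − consumed: V dC/dt = Q C_in − Q C − k V C.
This is linear with rate a = Q/V + k = 0.098268 min⁻¹.
C_ss = Q C_in/(Q + kV) = 2.1911 mg/L; C(t) = C_ss + (C₀ − C_ss) e^(−a t).
C(27.7) = 2.1911 + (-2.1911)·e^(−0.098268·27.7) = 2.1911 + (-2.1911)·0.065741 = 2.0470 mg/L.

2.05 mg/L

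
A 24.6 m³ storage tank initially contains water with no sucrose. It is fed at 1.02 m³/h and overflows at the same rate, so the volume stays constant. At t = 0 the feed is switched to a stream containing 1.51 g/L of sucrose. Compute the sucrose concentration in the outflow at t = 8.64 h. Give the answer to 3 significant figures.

0.455 g/L

Unsteady species balance (constant V, well mixed): V dC/dt = Q(C_in − C).
Time constant τ = V/Q = 24.6/1.02 = 24.118 h.
This is linear first-order; C(t) = C_in + (C₀ − C_in) e^(−t/τ).
C(8.64) = 1.51 + (0 − 1.51)·e^(−8.64/24.118) = 1.51 + (-1.5100)·0.69890 = 0.45466 g/L.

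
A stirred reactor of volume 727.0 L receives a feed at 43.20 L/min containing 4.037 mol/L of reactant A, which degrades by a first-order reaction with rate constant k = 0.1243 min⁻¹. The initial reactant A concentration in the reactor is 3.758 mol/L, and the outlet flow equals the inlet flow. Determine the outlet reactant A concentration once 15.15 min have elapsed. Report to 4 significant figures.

1.457 mol/L

V dC/dt = Q(C_in − C) − k V C.
dC/dt = (Q/V) C_in − (Q/V + k) C; effective rate a = Q/V + k = 0.0594223 + 0.1243 = 0.183722 min⁻¹.
C_ss = Q C_in/(Q + kV) = 1.30571 mol/L; C(t) = C_ss + (C₀ − C_ss) e^(−a t).
C(15.15) = 1.30571 + (2.45229)·e^(−0.183722·15.15) = 1.30571 + (2.45229)·0.0618284 = 1.45733 mol/L.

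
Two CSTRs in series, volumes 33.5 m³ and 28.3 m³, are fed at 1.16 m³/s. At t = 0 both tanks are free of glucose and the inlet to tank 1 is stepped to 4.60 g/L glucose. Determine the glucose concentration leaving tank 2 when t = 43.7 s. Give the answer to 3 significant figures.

Time constants: τᵢ = Vᵢ/Q for each well-mixed tank.
τ₁ = 33.5/1.16 = 28.879 s; τ₂ = 28.3/1.16 = 24.397 s.
Solving the cascade with C₁(0)=C₂(0)=0 gives C₂(t) = C_in[1 − (τ₁ e^(−t/τ₁) − τ₂ e^(−t/τ₂))/(τ₁ − τ₂)].
At t = 43.7: e^(−t/τ₁) = 0.22021, e^(−t/τ₂) = 0.16675.
C₂ = 4.60·[1 − (28.879·0.22021 − 24.397·0.16675)/(4.4828)] = 4.60·0.48889 = 2.2489 g/L.

2.25 g/L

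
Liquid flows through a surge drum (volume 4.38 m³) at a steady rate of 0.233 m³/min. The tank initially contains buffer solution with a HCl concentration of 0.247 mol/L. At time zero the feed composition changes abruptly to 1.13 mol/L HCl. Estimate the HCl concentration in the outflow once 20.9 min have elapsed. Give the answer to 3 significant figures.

0.840 mol/L

Transient balance on the dissolved component: V dC/dt = Q(C_in − C).
Rewrite as dC/dt + C/τ = C_in/τ, τ = V/Q = 18.798 min.
C approaches C_in exponentially: C(t) = C_in + (C₀ − C_in) e^(−t/τ).
C(20.9) = 1.13 + (0.247 − 1.13)·e^(−20.9/18.798) = 1.13 + (-0.88300)·0.32897 = 0.83952 mol/L.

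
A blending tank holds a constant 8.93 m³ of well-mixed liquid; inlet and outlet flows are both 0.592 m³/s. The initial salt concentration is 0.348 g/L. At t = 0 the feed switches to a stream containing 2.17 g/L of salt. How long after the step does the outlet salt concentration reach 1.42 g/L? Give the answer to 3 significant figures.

Species balance: V dC/dt = Q(C_in − C) ⇒ τ = V/Q = 15.084 s.
C(t) = C_in + (C₀ − C_in) e^(−t/τ). Set C = 1.42 and solve for t:
e^(−t/τ) = (C − C_in)/(C₀ − C_in) = (1.42 − 2.17)/(0.348 − 2.17) = 0.41164
t = −τ ln(…) = 15.084 × 0.88762 = 13.389 s.

13.4 s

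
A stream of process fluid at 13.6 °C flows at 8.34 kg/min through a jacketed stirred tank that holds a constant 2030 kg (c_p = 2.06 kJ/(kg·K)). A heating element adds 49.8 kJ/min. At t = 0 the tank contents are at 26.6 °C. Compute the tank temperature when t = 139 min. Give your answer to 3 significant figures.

22.2 °C

M c_p dT/dt = ṁ c_p (T_in − T) + Q̇.
τ = M/ṁ = 243.41 min; T_ss = T_in + Q̇/(ṁ c_p) = 13.6 + 49.8/(8.34·2.06) = 16.499 °C.
Integrating: T(t) = T_ss + (T₀ − T_ss) e^(−t/τ).
T(139) = 16.499 + (10.101)·e^(−139/243.41) = 16.499 + (10.101)·0.56492 = 22.205 °C.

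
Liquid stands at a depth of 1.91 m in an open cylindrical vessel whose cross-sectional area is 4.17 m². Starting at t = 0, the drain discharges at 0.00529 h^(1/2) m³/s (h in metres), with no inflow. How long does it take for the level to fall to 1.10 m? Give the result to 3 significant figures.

525 s

With no inflow, A dh/dt = −0.00529 √h.
Separate and integrate: 2(√h − √h₀) = −(0.00529/A) t.
t = 2A(√h₀ − √h)/0.00529 = 2·4.17·(√1.91 − √1.10)/0.00529
  = 8.3400 × (1.3820 − 1.0488) / 0.00529 = 525.34 s.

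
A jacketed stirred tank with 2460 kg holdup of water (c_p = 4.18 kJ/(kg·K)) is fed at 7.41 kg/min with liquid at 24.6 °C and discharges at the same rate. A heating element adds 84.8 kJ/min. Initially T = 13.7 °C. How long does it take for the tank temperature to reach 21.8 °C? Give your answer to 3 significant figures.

299 min

M c_p dT/dt = ṁ c_p (T_in − T) + Q̇.
τ = M/ṁ = 331.98 min; T_ss = T_in + Q̇/(ṁ c_p) = 27.338 °C.
T(t) = T_ss + (T₀ − T_ss) e^(−t/τ). Set T = 21.8:
e^(−t/τ) = (21.8 − 27.338)/(13.7 − 27.338) = 0.40606
t = −331.98 · ln(0.40606) = 299.20 min.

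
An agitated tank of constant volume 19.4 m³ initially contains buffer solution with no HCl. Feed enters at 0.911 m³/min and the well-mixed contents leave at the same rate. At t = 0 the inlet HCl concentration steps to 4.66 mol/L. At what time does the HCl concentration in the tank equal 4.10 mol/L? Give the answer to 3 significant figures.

Species balance: V dC/dt = Q(C_in − C) ⇒ τ = V/Q = 21.295 min.
C(t) = C_in + (C₀ − C_in) e^(−t/τ). Set C = 4.10 and solve for t:
e^(−t/τ) = (C − C_in)/(C₀ − C_in) = (4.10 − 4.66)/(0 − 4.66) = 0.12017
t = −τ ln(…) = 21.295 × 2.1188 = 45.121 min.

45.1 min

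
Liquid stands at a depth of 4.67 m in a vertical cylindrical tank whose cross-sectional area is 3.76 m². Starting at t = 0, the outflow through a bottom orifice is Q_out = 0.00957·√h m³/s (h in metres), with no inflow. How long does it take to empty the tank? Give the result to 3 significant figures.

1700 s

With no inflow, A dh/dt = −0.00957 √h.
∫ h^(−1/2) dh = −(0.00957/A) ∫ dt, giving 2√h = 2√h₀ − (0.00957/A) t.
Tank is empty when √h = 0: t_empty = 2A√h₀/0.00957.
t_empty = 2·3.76·√4.67/0.00957 = 7.5200·2.1610/0.00957 = 1698.1 s.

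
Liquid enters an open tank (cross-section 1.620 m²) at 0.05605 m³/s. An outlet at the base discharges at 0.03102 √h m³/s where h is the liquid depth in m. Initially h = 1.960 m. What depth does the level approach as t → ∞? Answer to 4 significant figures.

A dh/dt = Q_in − 0.03102 √h. Steady state requires inflow = outflow:
Q_in = 0.03102 √h_ss ⇒ √h_ss = 0.05605/0.03102 = 1.80690.
h_ss = 1.80690² = 3.26488 m. (Since h₀ = 1.960 m < h_ss, the level will rise toward this value.)

3.265 m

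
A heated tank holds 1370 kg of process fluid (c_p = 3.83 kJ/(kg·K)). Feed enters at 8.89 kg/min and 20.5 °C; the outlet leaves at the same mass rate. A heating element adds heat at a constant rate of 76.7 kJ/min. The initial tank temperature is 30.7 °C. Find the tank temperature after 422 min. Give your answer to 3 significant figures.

23.3 °C

Heat balance on the well-mixed liquid: M c_p dT/dt = ṁ c_p (T_in − T) + 76.7.
τ = M/ṁ = 154.11 min; T_ss = T_in + Q̇/(ṁ c_p) = 20.5 + 76.7/(8.89·3.83) = 22.753 °C.
This is linear first-order; T(t) = T_ss + (T₀ − T_ss) e^(−t/τ).
T(422) = 22.753 + (7.9473)·e^(−422/154.11) = 22.753 + (7.9473)·0.064675 = 23.267 °C.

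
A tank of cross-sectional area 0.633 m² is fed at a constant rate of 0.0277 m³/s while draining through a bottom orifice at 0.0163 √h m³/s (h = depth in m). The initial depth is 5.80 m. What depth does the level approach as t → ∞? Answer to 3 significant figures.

2.89 m

A dh/dt = Q_in − 0.0163 √h. Steady state requires inflow = outflow:
Q_in = 0.0163 √h_ss ⇒ √h_ss = 0.0277/0.0163 = 1.6994.
h_ss = 1.6994² = 2.8879 m. (Since h₀ = 5.80 m > h_ss, the level will fall toward this value.)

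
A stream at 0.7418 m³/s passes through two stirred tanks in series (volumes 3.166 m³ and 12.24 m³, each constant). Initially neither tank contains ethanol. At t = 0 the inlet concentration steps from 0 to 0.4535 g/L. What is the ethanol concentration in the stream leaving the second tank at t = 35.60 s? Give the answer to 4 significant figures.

0.3828 g/L

Each tank obeys Vᵢ dCᵢ/dt = Q(Cᵢ₋₁ − Cᵢ), so τᵢ = Vᵢ/Q.
τ₁ = 3.166/0.7418 = 4.26800 s; τ₂ = 12.24/0.7418 = 16.5004 s.
Tank 1: C₁ = C_in(1 − e^(−t/τ₁)). Tank 2 (τ₁ ≠ τ₂): C₂ = C_in[1 − (τ₁ e^(−t/τ₁) − τ₂ e^(−t/τ₂))/(τ₁ − τ₂)].
At t = 35.60: e^(−t/τ₁) = 0.000238498, e^(−t/τ₂) = 0.115611.
C₂ = 0.4535·[1 − (4.26800·0.000238498 − 16.5004·0.115611)/(-12.2324)] = 0.4535·0.844134 = 0.382815 g/L.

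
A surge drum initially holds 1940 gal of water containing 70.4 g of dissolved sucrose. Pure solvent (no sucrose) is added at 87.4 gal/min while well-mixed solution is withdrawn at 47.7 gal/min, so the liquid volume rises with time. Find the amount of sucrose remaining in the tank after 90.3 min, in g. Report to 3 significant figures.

Let m(t) be the amount of sucrose. Volume: V(t) = V₀ + (Q_in − Q_out) t = 1940 + 39.700 t; V(90.3) = 5524.9 gal.
No sucrose enters, so dm/dt = −Q_out · (m/V).
dm/m = −Q_out dt/(V₀ + 39.700 t); integrating gives ln(m/m₀) = −(Q_out/(Q_in−Q_out)) ln(V/V₀).
m = m₀ (V₀/V)^(Q_out/(Q_in−Q_out)) = 70.4 × (1940/5524.9)^(1.2015) = 20.020 g.

20.0 g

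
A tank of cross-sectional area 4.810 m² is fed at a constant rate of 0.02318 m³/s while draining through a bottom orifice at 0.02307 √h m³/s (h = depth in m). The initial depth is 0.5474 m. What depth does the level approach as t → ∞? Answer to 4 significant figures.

1.010 m

A dh/dt = Q_in − 0.02307 √h. Steady state requires inflow = outflow:
Q_in = 0.02307 √h_ss ⇒ √h_ss = 0.02318/0.02307 = 1.00477.
h_ss = 1.00477² = 1.00956 m. (Since h₀ = 0.5474 m < h_ss, the level will rise toward this value.)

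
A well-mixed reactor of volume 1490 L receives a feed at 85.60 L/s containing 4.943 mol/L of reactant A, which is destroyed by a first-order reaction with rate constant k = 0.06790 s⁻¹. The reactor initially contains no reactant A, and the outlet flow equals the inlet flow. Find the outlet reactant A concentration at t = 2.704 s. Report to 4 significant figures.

0.6513 mol/L

Species balance: V dC/dt = Q C_in − Q C − k V C.
This is linear with rate a = Q/V + k = 0.125350 s⁻¹.
C_ss = Q C_in/(Q + kV) = 2.26545 mol/L; C(t) = C_ss + (C₀ − C_ss) e^(−a t).
C(2.704) = 2.26545 + (-2.26545)·e^(−0.125350·2.704) = 2.26545 + (-2.26545)·0.712521 = 0.651269 mol/L.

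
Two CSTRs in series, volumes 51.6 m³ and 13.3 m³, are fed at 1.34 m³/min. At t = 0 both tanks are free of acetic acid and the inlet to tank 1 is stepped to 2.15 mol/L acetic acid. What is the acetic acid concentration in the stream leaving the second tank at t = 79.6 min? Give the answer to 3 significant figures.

1.78 mol/L

Time constants: τᵢ = Vᵢ/Q for each well-mixed tank.
τ₁ = 51.6/1.34 = 38.507 min; τ₂ = 13.3/1.34 = 9.9254 min.
Tank 1: C₁ = C_in(1 − e^(−t/τ₁)). Tank 2 (τ₁ ≠ τ₂): C₂ = C_in[1 − (τ₁ e^(−t/τ₁) − τ₂ e^(−t/τ₂))/(τ₁ − τ₂)].
At t = 79.6: e^(−t/τ₁) = 0.12655, e^(−t/τ₂) = 0.00032887.
C₂ = 2.15·[1 − (38.507·0.12655 − 9.9254·0.00032887)/(28.582)] = 2.15·0.82962 = 1.7837 mol/L.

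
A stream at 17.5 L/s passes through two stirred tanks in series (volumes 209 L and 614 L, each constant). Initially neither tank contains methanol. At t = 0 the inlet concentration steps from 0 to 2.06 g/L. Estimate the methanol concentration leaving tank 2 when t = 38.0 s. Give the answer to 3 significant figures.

1.05 g/L

Each tank obeys Vᵢ dCᵢ/dt = Q(Cᵢ₋₁ − Cᵢ), so τᵢ = Vᵢ/Q.
τ₁ = 209/17.5 = 11.943 s; τ₂ = 614/17.5 = 35.086 s.
Tank 1: C₁ = C_in(1 − e^(−t/τ₁)). Tank 2 (τ₁ ≠ τ₂): C₂ = C_in[1 − (τ₁ e^(−t/τ₁) − τ₂ e^(−t/τ₂))/(τ₁ − τ₂)].
At t = 38.0: e^(−t/τ₁) = 0.041510, e^(−t/τ₂) = 0.33856.
C₂ = 2.06·[1 − (11.943·0.041510 − 35.086·0.33856)/(-23.143)] = 2.06·0.50815 = 1.0468 g/L.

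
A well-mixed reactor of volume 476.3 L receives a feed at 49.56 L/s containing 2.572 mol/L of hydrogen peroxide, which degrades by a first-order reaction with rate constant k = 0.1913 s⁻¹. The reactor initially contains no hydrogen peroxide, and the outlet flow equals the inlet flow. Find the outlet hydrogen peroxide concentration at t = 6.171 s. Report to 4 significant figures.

0.7597 mol/L

Species balance: V dC/dt = Q C_in − Q C − k V C.
dC/dt = (Q/V) C_in − (Q/V + k) C; effective rate a = Q/V + k = 0.104052 + 0.1913 = 0.295352 s⁻¹.
C_ss = Q C_in/(Q + kV) = 0.906112 mol/L; C(t) = C_ss + (C₀ − C_ss) e^(−a t).
C(6.171) = 0.906112 + (-0.906112)·e^(−0.295352·6.171) = 0.906112 + (-0.906112)·0.161602 = 0.759682 mol/L.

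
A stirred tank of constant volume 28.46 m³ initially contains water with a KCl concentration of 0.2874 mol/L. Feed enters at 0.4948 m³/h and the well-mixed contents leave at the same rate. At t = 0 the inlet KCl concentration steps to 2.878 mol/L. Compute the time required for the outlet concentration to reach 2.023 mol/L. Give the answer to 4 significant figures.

63.76 h

Mass balance on the solute (V constant): V dC/dt = Q(C_in − C), so τ = V/Q = 57.5182 h.
C(t) = C_in + (C₀ − C_in) e^(−t/τ). Set C = 2.023 and solve for t:
e^(−t/τ) = (C − C_in)/(C₀ − C_in) = (2.023 − 2.878)/(0.2874 − 2.878) = 0.330039
t = −τ ln(…) = 57.5182 × 1.10854 = 63.7614 h.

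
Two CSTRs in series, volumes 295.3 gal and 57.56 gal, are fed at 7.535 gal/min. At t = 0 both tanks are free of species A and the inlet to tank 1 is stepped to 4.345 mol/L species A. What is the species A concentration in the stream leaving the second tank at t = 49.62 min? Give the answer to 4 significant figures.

Time constants: τᵢ = Vᵢ/Q for each well-mixed tank.
τ₁ = 295.3/7.535 = 39.1904 min; τ₂ = 57.56/7.535 = 7.63902 min.
Tank 1: C₁ = C_in(1 − e^(−t/τ₁)). Tank 2 (τ₁ ≠ τ₂): C₂ = C_in[1 − (τ₁ e^(−t/τ₁) − τ₂ e^(−t/τ₂))/(τ₁ − τ₂)].
At t = 49.62: e^(−t/τ₁) = 0.281922, e^(−t/τ₂) = 0.00151007.
C₂ = 4.345·[1 − (39.1904·0.281922 − 7.63902·0.00151007)/(31.5514)] = 4.345·0.650187 = 2.82506 mol/L.

2.825 mol/L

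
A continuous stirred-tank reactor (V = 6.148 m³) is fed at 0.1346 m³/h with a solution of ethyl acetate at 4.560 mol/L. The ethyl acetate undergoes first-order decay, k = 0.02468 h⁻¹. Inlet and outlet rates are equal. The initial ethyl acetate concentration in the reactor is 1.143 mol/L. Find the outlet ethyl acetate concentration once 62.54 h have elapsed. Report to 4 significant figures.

Accumulation = in − out − consumed: V dC/dt = Q C_in − Q C − k V C.
This is linear with rate a = Q/V + k = 0.0465733 h⁻¹.
C_ss = Q C_in/(Q + kV) = 2.14358 mol/L; C(t) = C_ss + (C₀ − C_ss) e^(−a t).
C(62.54) = 2.14358 + (-1.00058)·e^(−0.0465733·62.54) = 2.14358 + (-1.00058)·0.0543292 = 2.08922 mol/L.

2.089 mol/L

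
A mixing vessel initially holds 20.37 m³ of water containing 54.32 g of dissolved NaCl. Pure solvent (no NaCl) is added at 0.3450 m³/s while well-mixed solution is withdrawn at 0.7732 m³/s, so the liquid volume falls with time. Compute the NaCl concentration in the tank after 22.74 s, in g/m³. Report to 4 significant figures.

Let m(t) be the amount of NaCl. Volume: V(t) = V₀ + (Q_in − Q_out) t = 20.37 − 0.428200 t; V(22.74) = 10.6327 m³.
Solute balance: dm/dt = 0 − Q_out C = −Q_out m/V(t).
dm/m = −Q_out dt/(V₀ − 0.428200 t); integrating gives ln(m/m₀) = −(Q_out/(Q_in−Q_out)) ln(V/V₀).
m = m₀ (V₀/V)^(Q_out/(Q_in−Q_out)) = 54.32 × (20.37/10.6327)^(-1.80570) = 16.7930 g.
C = m/V = 16.7930/10.6327 = 1.57937 g/m³.

1.579 g/m³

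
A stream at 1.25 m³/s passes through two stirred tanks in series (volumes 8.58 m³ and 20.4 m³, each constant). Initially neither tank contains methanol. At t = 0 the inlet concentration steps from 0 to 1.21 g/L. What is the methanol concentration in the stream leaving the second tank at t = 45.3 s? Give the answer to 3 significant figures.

Each tank obeys Vᵢ dCᵢ/dt = Q(Cᵢ₋₁ − Cᵢ), so τᵢ = Vᵢ/Q.
τ₁ = 8.58/1.25 = 6.8640 s; τ₂ = 20.4/1.25 = 16.320 s.
Tank 1: C₁ = C_in(1 − e^(−t/τ₁)). Tank 2 (τ₁ ≠ τ₂): C₂ = C_in[1 − (τ₁ e^(−t/τ₁) − τ₂ e^(−t/τ₂))/(τ₁ − τ₂)].
At t = 45.3: e^(−t/τ₁) = 0.0013608, e^(−t/τ₂) = 0.062304.
C₂ = 1.21·[1 − (6.8640·0.0013608 − 16.320·0.062304)/(-9.4560)] = 1.21·0.89346 = 1.0811 g/L.

1.08 g/L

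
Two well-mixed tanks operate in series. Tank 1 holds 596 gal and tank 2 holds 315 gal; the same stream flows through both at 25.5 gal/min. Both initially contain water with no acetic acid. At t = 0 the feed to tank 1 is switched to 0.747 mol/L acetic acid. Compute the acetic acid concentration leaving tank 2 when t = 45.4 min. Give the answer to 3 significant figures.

0.541 mol/L

Time constants: τᵢ = Vᵢ/Q for each well-mixed tank.
τ₁ = 596/25.5 = 23.373 min; τ₂ = 315/25.5 = 12.353 min.
Solving the cascade with C₁(0)=C₂(0)=0 gives C₂(t) = C_in[1 − (τ₁ e^(−t/τ₁) − τ₂ e^(−t/τ₂))/(τ₁ − τ₂)].
At t = 45.4: e^(−t/τ₁) = 0.14335, e^(−t/τ₂) = 0.025343.
C₂ = 0.747·[1 − (23.373·0.14335 − 12.353·0.025343)/(11.020)] = 0.747·0.72436 = 0.54110 mol/L.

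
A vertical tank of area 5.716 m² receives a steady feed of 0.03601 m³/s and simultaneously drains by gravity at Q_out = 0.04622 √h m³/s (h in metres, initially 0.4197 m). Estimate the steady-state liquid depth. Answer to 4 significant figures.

0.6070 m

Level balance: A dh/dt = 0.03601 − 0.04622 √h. Setting dh/dt = 0:
Q_in = 0.04622 √h_ss ⇒ √h_ss = 0.03601/0.04622 = 0.779100.
h_ss = 0.779100² = 0.606997 m. (Since h₀ = 0.4197 m < h_ss, the level will rise toward this value.)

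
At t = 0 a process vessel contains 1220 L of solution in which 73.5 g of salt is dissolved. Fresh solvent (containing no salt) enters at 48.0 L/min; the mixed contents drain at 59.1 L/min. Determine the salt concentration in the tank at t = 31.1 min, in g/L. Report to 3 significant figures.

Total volume: dV/dt = Q_in − Q_out = -11.100 L/min, so V(t) = 1220 − 11.100 t and V(31.1) = 874.79 L.
No salt enters, so dm/dt = −Q_out · (m/V).
dm/m = −Q_out dt/(V₀ − 11.100 t); integrating gives ln(m/m₀) = −(Q_out/(Q_in−Q_out)) ln(V/V₀).
m = m₀ (V₀/V)^(Q_out/(Q_in−Q_out)) = 73.5 × (1220/874.79)^(-5.3243) = 12.507 g.
C = m/V = 12.507/874.79 = 0.014297 g/L.

0.0143 g/L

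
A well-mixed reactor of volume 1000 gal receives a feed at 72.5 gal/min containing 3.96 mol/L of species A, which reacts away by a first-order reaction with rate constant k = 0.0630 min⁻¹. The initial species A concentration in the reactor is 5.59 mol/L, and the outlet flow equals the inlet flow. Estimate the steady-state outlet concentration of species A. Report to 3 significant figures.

2.12 mol/L

V dC/dt = Q(C_in − C) − k V C.
Steady state (dC/dt = 0): C_ss = Q C_in/(Q + kV) = C_in/(1 + kV/Q).
C_ss = 72.5·3.96/(72.5 + 0.0630·1000) = 287.10/135.50 = 2.1188 mol/L.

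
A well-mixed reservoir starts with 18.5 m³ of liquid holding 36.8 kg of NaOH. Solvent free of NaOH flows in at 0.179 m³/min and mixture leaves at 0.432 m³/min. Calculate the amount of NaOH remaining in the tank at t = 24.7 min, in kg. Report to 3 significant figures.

18.2 kg

Let m(t) be the amount of NaOH. Volume: V(t) = V₀ + (Q_in − Q_out) t = 18.5 − 0.25300 t; V(24.7) = 12.251 m³.
Species balance (pure solvent in): dm/dt = −Q_out · m/V(t).
Separate: dm/m = −Q_out dt/V(t) ⇒ ln(m/m₀) = −(Q_out/(Q_in−Q_out)) ln(V/V₀).
m = m₀ (V₀/V)^(Q_out/(Q_in−Q_out)) = 36.8 × (18.5/12.251)^(-1.7075) = 18.205 kg.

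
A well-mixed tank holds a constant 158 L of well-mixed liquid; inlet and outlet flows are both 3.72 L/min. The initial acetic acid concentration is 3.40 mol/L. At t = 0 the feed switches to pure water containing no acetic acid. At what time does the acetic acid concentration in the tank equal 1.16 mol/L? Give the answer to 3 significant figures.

Species balance: V dC/dt = Q(C_in − C) ⇒ τ = V/Q = 42.473 min.
C(t) = C_in + (C₀ − C_in) e^(−t/τ). Set C = 1.16 and solve for t:
e^(−t/τ) = (C − C_in)/(C₀ − C_in) = (1.16 − 0)/(3.40 − 0) = 0.34118
t = −τ ln(…) = 42.473 × 1.0754 = 45.674 min.

45.7 min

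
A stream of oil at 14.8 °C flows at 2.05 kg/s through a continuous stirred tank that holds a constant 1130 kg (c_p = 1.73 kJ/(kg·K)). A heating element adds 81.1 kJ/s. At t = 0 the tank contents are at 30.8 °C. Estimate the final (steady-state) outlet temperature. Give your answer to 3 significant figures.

First-law balance (no shaft work): M c_p dT/dt = ṁ c_p (T_in − T) + 81.1.
At steady state dT/dt = 0 ⇒ T_ss = T_in + Q̇/(ṁ c_p) = 14.8 + 81.1/(2.05·1.73) = 37.668 °C.

37.7 °C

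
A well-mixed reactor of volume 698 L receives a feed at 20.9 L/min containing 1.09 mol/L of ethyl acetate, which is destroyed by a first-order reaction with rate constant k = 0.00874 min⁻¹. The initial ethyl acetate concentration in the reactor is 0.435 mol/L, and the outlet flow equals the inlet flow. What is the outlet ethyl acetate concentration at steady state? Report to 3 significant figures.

V dC/dt = Q(C_in − C) − k V C.
Steady state (dC/dt = 0): C_ss = Q C_in/(Q + kV) = C_in/(1 + kV/Q).
C_ss = 20.9·1.09/(20.9 + 0.00874·698) = 22.781/27.001 = 0.84372 mol/L.

0.844 mol/L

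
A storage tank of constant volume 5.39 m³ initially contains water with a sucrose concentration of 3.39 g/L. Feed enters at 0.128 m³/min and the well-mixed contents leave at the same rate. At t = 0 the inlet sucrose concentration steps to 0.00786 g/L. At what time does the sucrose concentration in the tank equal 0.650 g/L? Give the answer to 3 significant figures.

Species balance: V dC/dt = Q(C_in − C) ⇒ τ = V/Q = 42.109 min.
C(t) = C_in + (C₀ − C_in) e^(−t/τ). Set C = 0.650 and solve for t:
e^(−t/τ) = (C − C_in)/(C₀ − C_in) = (0.650 − 0.00786)/(3.39 − 0.00786) = 0.18986
t = −τ ln(…) = 42.109 × 1.6615 = 69.963 min.

70.0 min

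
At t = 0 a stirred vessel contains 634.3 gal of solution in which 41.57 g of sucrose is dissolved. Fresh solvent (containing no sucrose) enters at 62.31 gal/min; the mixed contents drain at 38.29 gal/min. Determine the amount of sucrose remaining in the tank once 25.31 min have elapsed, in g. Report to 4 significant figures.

Total volume: dV/dt = Q_in − Q_out = 24.0200 gal/min, so V(t) = 634.3 + 24.0200 t and V(25.31) = 1242.25 gal.
Species balance (pure solvent in): dm/dt = −Q_out · m/V(t).
Separate: dm/m = −Q_out dt/V(t) ⇒ ln(m/m₀) = −(Q_out/(Q_in−Q_out)) ln(V/V₀).
m = m₀ (V₀/V)^(Q_out/(Q_in−Q_out)) = 41.57 × (634.3/1242.25)^(1.59409) = 14.2379 g.

14.24 g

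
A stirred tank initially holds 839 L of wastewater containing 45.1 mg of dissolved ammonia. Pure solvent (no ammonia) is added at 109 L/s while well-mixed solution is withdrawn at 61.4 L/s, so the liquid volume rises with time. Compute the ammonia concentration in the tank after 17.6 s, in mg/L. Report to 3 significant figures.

Total volume: dV/dt = Q_in − Q_out = 47.600 L/s, so V(t) = 839 + 47.600 t and V(17.6) = 1676.8 L.
No ammonia enters, so dm/dt = −Q_out · (m/V).
Separate: dm/m = −Q_out dt/V(t) ⇒ ln(m/m₀) = −(Q_out/(Q_in−Q_out)) ln(V/V₀).
m = m₀ (V₀/V)^(Q_out/(Q_in−Q_out)) = 45.1 × (839/1676.8)^(1.2899) = 18.462 mg.
C = m/V = 18.462/1676.8 = 0.011011 mg/L.

0.0110 mg/L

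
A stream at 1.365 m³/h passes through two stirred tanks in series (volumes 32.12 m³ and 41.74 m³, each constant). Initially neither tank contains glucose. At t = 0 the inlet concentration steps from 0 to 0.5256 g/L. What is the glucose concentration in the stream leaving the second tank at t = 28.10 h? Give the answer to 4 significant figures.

Time constants: τᵢ = Vᵢ/Q for each well-mixed tank.
τ₁ = 32.12/1.365 = 23.5311 h; τ₂ = 41.74/1.365 = 30.5788 h.
Tank 1: C₁ = C_in(1 − e^(−t/τ₁)). Tank 2 (τ₁ ≠ τ₂): C₂ = C_in[1 − (τ₁ e^(−t/τ₁) − τ₂ e^(−t/τ₂))/(τ₁ − τ₂)].
At t = 28.10: e^(−t/τ₁) = 0.302958, e^(−t/τ₂) = 0.398942.
C₂ = 0.5256·[1 − (23.5311·0.302958 − 30.5788·0.398942)/(-7.04762)] = 0.5256·0.280577 = 0.147471 g/L.

0.1475 g/L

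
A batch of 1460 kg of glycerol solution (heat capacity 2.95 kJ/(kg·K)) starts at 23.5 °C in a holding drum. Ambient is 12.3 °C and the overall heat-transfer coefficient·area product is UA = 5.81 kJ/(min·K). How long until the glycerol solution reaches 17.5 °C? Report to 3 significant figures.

569 min

Lumped-capacitance energy balance: M c_p dT/dt = UA(T_amb − T).
τ = M c_p/UA = 741.31 min; T_ss = T_amb = 12.300 °C.
T(t) = T_ss + (T₀ − T_ss)e^(−t/τ); set T = 17.5:
t = −τ ln[(T − T_ss)/(T₀ − T_ss)] = −741.31 · ln(0.46429) = 568.77 min.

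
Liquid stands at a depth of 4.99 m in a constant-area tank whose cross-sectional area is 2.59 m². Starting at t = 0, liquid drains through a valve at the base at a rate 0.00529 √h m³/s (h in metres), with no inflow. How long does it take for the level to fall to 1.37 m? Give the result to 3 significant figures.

1040 s

Unsteady balance on liquid volume: A dh/dt = −0.00529 √h.
∫ h^(−1/2) dh = −(0.00529/A) ∫ dt, giving 2√h = 2√h₀ − (0.00529/A) t.
t = 2A(√h₀ − √h)/0.00529 = 2·2.59·(√4.99 − √1.37)/0.00529
  = 5.1800 × (2.2338 − 1.1705) / 0.00529 = 1041.2 s.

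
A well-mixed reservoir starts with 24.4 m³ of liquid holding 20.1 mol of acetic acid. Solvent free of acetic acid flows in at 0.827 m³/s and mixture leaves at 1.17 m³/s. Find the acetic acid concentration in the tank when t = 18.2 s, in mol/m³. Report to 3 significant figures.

Let m(t) be the amount of acetic acid. Volume: V(t) = V₀ + (Q_in − Q_out) t = 24.4 − 0.34300 t; V(18.2) = 18.157 m³.
Solute balance: dm/dt = 0 − Q_out C = −Q_out m/V(t).
Separate: dm/m = −Q_out dt/V(t) ⇒ ln(m/m₀) = −(Q_out/(Q_in−Q_out)) ln(V/V₀).
m = m₀ (V₀/V)^(Q_out/(Q_in−Q_out)) = 20.1 × (24.4/18.157)^(-3.4111) = 7.3355 mol.
C = m/V = 7.3355/18.157 = 0.40400 mol/m³.

0.404 mol/m³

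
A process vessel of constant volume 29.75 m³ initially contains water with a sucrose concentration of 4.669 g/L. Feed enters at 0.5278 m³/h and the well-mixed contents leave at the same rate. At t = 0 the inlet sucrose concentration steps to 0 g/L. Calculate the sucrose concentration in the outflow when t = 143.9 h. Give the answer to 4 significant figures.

Species balance on the tank: V dC/dt = Q(C_in − C).
So dC/dt = (C_in − C)/τ with τ = V/Q = 29.75/0.5278 = 56.3660 h.
C approaches C_in exponentially: C(t) = C_in + (C₀ − C_in) e^(−t/τ).
C(143.9) = 0 + (4.669 − 0)·e^(−143.9/56.3660) = 0 + (4.66900)·0.0778513 = 0.363487 g/L.

0.3635 g/L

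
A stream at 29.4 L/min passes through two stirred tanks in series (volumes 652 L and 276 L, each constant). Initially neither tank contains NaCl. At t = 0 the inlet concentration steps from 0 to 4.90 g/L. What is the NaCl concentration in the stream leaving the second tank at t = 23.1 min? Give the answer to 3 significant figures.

2.21 g/L

Species balance on tank i: dCᵢ/dt = (Cᵢ₋₁ − Cᵢ)/τᵢ with τᵢ = Vᵢ/Q.
τ₁ = 652/29.4 = 22.177 min; τ₂ = 276/29.4 = 9.3878 min.
Tank 1: C₁ = C_in(1 − e^(−t/τ₁)). Tank 2 (τ₁ ≠ τ₂): C₂ = C_in[1 − (τ₁ e^(−t/τ₁) − τ₂ e^(−t/τ₂))/(τ₁ − τ₂)].
At t = 23.1: e^(−t/τ₁) = 0.35288, e^(−t/τ₂) = 0.085379.
C₂ = 4.90·[1 − (22.177·0.35288 − 9.3878·0.085379)/(12.789)] = 4.90·0.45076 = 2.2087 g/L.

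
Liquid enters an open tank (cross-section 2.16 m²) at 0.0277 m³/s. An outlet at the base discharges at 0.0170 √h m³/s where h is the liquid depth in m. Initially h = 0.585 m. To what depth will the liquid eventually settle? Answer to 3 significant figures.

Level balance: A dh/dt = 0.0277 − 0.0170 √h. Setting dh/dt = 0:
Q_in = 0.0170 √h_ss ⇒ √h_ss = 0.0277/0.0170 = 1.6294.
h_ss = 1.6294² = 2.6550 m. (Since h₀ = 0.585 m < h_ss, the level will rise toward this value.)

2.65 m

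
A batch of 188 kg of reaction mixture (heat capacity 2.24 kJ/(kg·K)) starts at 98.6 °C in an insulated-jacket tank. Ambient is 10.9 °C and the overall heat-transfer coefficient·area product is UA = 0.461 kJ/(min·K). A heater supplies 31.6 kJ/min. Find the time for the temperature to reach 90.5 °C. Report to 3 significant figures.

M c_p dT/dt = −UA(T − T_amb) + Q̇.
τ = M c_p/UA = 913.49 min; T_ss = T_amb + Q̇/UA = 10.9 + 31.6/0.461 = 79.447 °C.
T(t) = T_ss + (T₀ − T_ss)e^(−t/τ); set T = 90.5:
t = −τ ln[(T − T_ss)/(T₀ − T_ss)] = −913.49 · ln(0.57710) = 502.19 min.

502 min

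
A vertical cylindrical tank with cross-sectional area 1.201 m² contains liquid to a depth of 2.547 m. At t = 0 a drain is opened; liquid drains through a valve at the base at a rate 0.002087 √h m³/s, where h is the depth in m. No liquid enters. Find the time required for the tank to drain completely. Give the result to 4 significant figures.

With no inflow, A dh/dt = −0.002087 √h.
This is separable: 2 d(√h)/dt = −0.002087/A, so √h = √h₀ − (0.002087/(2A)) t.
Tank is empty when √h = 0: t_empty = 2A√h₀/0.002087.
t_empty = 2·1.201·√2.547/0.002087 = 2.40200·1.59593/0.002087 = 1836.81 s.

1837 s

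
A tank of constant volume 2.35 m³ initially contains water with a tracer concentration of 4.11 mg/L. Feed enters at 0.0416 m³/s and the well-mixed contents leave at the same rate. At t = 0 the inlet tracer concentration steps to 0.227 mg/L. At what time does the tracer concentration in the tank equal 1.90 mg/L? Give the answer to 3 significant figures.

Species balance: V dC/dt = Q(C_in − C) ⇒ τ = V/Q = 56.490 s.
C(t) = C_in + (C₀ − C_in) e^(−t/τ). Set C = 1.90 and solve for t:
e^(−t/τ) = (C − C_in)/(C₀ − C_in) = (1.90 − 0.227)/(4.11 − 0.227) = 0.43085
t = −τ ln(…) = 56.490 × 0.84199 = 47.564 s.

47.6 s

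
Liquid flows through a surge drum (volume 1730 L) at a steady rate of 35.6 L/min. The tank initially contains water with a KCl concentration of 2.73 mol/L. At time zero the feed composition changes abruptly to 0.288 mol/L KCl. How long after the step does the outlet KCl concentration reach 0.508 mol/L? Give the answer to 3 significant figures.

Species balance: V dC/dt = Q(C_in − C) ⇒ τ = V/Q = 48.596 min.
C(t) = C_in + (C₀ − C_in) e^(−t/τ). Set C = 0.508 and solve for t:
e^(−t/τ) = (C − C_in)/(C₀ − C_in) = (0.508 − 0.288)/(2.73 − 0.288) = 0.090090
t = −τ ln(…) = 48.596 × 2.4069 = 116.97 min.

117 min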